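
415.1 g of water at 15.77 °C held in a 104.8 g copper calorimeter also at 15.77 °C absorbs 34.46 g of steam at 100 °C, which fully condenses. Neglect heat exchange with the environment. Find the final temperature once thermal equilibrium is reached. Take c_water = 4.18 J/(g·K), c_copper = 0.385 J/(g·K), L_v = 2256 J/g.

Taking heat into each body as positive, Σ m c ΔT = 0:
latent heat released on condensation: 34.46×2256 = 77742
  condensed water 100 °C→T: 144.04(T − 100)
  original water: 1735.1(T − 15.77)
  cup: 40.35(T − 15.77)
1919.5 T = 77742 + 14404 + 27999 = 120145
T ≈ 62.59 °C, under the boiling point, so the assumption holds.

T_f ≈ 62.6 °C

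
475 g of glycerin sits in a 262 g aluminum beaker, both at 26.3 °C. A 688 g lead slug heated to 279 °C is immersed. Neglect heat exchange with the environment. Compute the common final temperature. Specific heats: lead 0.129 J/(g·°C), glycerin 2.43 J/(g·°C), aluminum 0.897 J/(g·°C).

T_f ≈ 41.5 °C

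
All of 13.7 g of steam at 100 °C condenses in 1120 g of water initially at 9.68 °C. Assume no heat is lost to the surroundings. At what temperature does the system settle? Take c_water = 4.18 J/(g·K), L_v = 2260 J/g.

Let T be the final temperature. ΣQ_i = 0:
latent heat released on condensation: 13.7×2260 = 30962; condensate cools 100→T: 13.7×4.18×(T − 100) = 57.27(T − 100); original water: 4681.6(T − 9.68)
4738.9 T = 30962 + 5726.6 + 45318 = 82006
T ≈ 17.31 °C (< 100 °C, so full condensation is consistent).

T_f ≈ 17.3 °C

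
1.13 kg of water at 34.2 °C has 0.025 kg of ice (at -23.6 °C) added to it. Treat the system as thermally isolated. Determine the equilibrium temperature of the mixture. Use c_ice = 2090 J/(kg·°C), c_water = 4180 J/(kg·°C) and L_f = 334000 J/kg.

T_f ≈ 31.5 °C

Let T be the final temperature. ΣQ_i = 0:
ice -23.6→0 °C: 0.025·2090·23.6 = 1233.1
  latent heat to melt: 0.025·334000 = 8350
  meltwater 0→T: 0.025·4180·T = 104.5 T
  water: 4723.4(T − 34.2)
4827.9 T = 161540 − 9583.1 = 151957
T ≈ 31.47 °C. Since T > 0 °C, the all-ice-melts assumption holds.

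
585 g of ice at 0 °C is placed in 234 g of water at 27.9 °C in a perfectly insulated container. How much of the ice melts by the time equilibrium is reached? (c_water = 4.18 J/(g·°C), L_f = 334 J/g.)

Heat available from the water dropping to 0 °C: 234×4.18×27.9 = 27290 J.
Melting all 585 g of ice would need 585×334 = 195390 J.
That's not enough to melt it all — equilibrium is at 0 °C with ice remaining.
m_melt = 27290 / L_f = 81.71 g.

m_melted ≈ 81.7 g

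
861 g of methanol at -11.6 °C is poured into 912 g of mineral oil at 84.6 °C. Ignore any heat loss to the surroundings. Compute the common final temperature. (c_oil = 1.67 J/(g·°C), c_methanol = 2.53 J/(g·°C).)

T_f ≈ 28.0 °C

With ΣQ=0 the equilibrium temperature is the m·c-weighted mean:
T_f = (1523×84.6 + 2178.3×(-11.6)) / (1523 + 2178.3)
    = 103581 / 3701.4 ≈ 27.98 °C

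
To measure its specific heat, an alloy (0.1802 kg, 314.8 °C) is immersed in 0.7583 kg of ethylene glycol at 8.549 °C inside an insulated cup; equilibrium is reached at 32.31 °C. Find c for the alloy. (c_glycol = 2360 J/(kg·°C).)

Heat gained plus heat lost sum to zero:
0.1802×c×(32.31 − 314.8) + 0.7583×2360×(32.31 − 8.549) = 0
-50.9 c = -42522
c = -42522/-50.9 ≈ 835.3 J/(kg·°C)

c ≈ 835 J/(kg·°C)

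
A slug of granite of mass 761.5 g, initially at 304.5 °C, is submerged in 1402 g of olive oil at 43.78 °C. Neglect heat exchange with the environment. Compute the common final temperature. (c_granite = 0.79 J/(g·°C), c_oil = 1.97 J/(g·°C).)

T_f ≈ 90.4 °C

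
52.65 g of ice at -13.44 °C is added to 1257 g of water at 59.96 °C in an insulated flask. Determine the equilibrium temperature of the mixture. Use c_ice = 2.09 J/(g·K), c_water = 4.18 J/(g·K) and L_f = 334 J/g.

T_f ≈ 54.1 °C

Let T be the final temperature. ΣQ_i = 0:
ice -13.44→0 °C: 52.65·2.09·13.44 = 1478.9; fusion: m_ice L_f = 52.65·334 = 17585; meltwater 0→T: 52.65·4.18·T = 220.08 T; water cools: 1257·4.18·(T − 59.96) = 5254.3(T − 59.96)
5474.3 T = 315045 − 19064 = 295981
T ≈ 54.07 °C. Since T > 0 °C, the all-ice-melts assumption holds.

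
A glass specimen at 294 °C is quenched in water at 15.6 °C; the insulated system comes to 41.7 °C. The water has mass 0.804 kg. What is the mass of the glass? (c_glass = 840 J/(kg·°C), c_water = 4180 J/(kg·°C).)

Energy conservation, ΣQ = 0:
m×840×(41.7 − 294) + 0.804×4180×(41.7 − 15.6) = 0
-211932 m = -87715
m = -87715/-211932 ≈ 0.4139 kg

m ≈ 0.414 kg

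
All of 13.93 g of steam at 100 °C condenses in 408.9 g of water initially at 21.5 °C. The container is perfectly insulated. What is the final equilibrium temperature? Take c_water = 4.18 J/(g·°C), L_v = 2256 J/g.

Energy conservation, ΣQ = 0:
condense steam: −13.93·2256 = −31426
  condensate cools 100→T: 13.93·4.18·(T − 100) = 58.23(T − 100)
  original water: 1709.2(T − 21.5)
1767.4 T = 31426 + 5822.7 + 36748 = 73997
T ≈ 41.87 °C, under the boiling point, so the assumption holds.

T_f ≈ 41.9 °C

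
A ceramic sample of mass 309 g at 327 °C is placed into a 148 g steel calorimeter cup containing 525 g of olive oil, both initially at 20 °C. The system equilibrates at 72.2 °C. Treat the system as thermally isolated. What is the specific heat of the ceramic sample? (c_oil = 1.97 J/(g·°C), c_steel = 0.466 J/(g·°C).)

c ≈ 0.731 J/(g·°C)

Heat gained plus heat lost sum to zero:
309×c×(72.2 − 327) + 525×1.97×(72.2 − 20) + 148×0.466×(72.2 − 20) = 0
-78733 c = -57588
c = -57588/-78733 ≈ 0.7314 J/(g·°C)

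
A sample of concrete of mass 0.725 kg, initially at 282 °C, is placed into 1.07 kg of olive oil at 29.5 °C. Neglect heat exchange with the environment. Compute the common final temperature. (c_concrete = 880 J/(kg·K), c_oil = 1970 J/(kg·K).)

Heat gained plus heat lost sum to zero:
0.725×880×(T − 282) + 1.07×1970×(T − 29.5) = 0
638(T − 282) + 2107.9(T − 29.5) = 0
(638 + 2107.9) T = 638×282 + 2107.9×29.5
T = 242099 / 2745.9 = 88.2 °C

T_f ≈ 88.2 °C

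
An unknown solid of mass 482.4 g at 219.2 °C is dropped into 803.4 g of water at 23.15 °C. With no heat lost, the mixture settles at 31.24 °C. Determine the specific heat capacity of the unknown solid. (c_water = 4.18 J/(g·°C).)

c ≈ 0.3 J/(g·°C)

Net heat exchanged in the isolated system is zero:
482.4×c×(31.24 − 219.2) + 803.4×4.18×(31.24 − 23.15) = 0
-90672 c = -27168
c = -27168/-90672 ≈ 0.2996 J/(g·°C)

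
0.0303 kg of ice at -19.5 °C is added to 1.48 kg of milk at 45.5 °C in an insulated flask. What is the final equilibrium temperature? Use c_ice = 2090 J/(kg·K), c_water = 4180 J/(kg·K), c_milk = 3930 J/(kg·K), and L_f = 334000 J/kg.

Setting the total heat transfer to zero:
warm ice to 0 °C: 0.0303·2090·(0 − (-19.5)) = 1234.9; melt ice: 0.0303·334000 = 10120; meltwater 0→T: 0.0303·4180·T = 126.65 T; milk: 5816.4(T − 45.5)
5943.1 T = 264646 − 11355 = 253291
T ≈ 42.62 °C — above 0 °C, consistent with complete melting.

T_f ≈ 42.6 °C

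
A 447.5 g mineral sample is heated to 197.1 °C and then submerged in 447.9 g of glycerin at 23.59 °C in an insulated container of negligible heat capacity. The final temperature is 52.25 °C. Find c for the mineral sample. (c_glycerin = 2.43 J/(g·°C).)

c ≈ 0.481 J/(g·°C)

m_s c (T_s − T_f) = m_glycerin c_glycerin (T_f − T_0):
447.5×c×(197.1 − 52.25) = 447.9×2.43×(52.25 − 23.59)
64820 c = 31193  ⇒  c ≈ 0.4812 J/(g·°C)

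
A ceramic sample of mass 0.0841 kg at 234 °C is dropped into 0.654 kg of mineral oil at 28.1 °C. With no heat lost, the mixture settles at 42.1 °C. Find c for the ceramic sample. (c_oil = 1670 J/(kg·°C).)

Energy conservation, ΣQ = 0:
0.0841×c×(42.1 − 234) + 0.654×1670×(42.1 − 28.1) = 0
-16.14 c = -15291
c = -15291/-16.14 ≈ 947.4 J/(kg·°C)

c ≈ 947 J/(kg·°C)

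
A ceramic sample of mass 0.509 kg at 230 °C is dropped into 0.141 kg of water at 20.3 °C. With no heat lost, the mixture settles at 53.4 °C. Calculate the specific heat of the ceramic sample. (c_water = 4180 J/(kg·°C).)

Heat lost by the ceramic sample = heat gained by the water:
0.509×c×(230 − 53.4) = 0.141×4180×(53.4 − 20.3)
89.89 c = 19508  ⇒  c ≈ 217 J/(kg·°C)

c ≈ 217 J/(kg·°C)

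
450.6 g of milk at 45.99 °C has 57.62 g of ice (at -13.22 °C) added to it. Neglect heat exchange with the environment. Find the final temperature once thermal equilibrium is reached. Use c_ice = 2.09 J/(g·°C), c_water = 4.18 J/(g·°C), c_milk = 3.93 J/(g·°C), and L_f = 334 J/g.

T_f ≈ 30.1 °C

Energy balance with sensible and latent terms:
ice -13.22→0 °C: 57.62×2.09×13.22 = 1592; fusion: m_ice L_f = 57.62×334 = 19245; meltwater 0→T: 57.62×4.18×T = 240.85 T; milk: 1770.9(T − 45.99)
2011.7 T = 81442 − 20837 = 60605
T ≈ 30.13 °C. Since T > 0 °C, the all-ice-melts assumption holds.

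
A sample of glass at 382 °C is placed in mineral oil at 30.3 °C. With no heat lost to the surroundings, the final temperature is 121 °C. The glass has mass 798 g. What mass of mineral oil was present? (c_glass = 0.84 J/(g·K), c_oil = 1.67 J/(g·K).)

m ≈ 1160 g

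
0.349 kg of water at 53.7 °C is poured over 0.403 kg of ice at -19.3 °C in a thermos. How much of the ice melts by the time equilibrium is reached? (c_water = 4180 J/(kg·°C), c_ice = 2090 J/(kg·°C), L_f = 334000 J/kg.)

m_melted ≈ 0.186 kg

Water can give up m c ΔT = 0.349·4180·53.7 = 78339 J before reaching 0 °C.
Of that, 0.403·2090·19.3 = 16256 J goes to bring the ice to 0 °C, leaving 62083 J.
Fully melting the ice requires m_ice L_f = 0.403·334000 = 134602 J.
Since 62083 < 134602 J, not all the ice melts; equilibrium is at 0 °C.
m_melted·334000 = 62083  ⇒  m_melted ≈ 0.1859 kg.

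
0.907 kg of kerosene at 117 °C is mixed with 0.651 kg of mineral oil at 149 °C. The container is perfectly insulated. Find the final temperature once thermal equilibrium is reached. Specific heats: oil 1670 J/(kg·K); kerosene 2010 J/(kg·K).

T_f ≈ 129.0 °C

Conservation of energy gives ΣQ = 0:
0.651·1670·(T − 149) + 0.907·2010·(T − 117) = 0
2910.2 T = 375288
T = 375288 / 2910.2 = 129 °C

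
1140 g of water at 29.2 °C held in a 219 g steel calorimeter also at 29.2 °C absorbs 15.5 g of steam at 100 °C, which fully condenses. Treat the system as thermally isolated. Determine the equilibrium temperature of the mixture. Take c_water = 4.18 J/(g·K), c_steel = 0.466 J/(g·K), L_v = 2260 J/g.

T_f ≈ 37.2 °C

Let T be the final temperature. ΣQ_i = 0:
steam→water at 100 °C releases m L_v = 15.5·2260 = 35030
  condensate cools 100→T: 15.5·4.18·(T − 100) = 64.79(T − 100)
  water warms: 1140·4.18·(T − 29.2) = 4765.2(T − 29.2)
  steel cup: 219·0.466·(T − 29.2) = 102.05(T − 29.2)
4932 T = 35030 + 6479 + 142124 = 183633
T ≈ 37.23 °C (< 100 °C, so full condensation is consistent).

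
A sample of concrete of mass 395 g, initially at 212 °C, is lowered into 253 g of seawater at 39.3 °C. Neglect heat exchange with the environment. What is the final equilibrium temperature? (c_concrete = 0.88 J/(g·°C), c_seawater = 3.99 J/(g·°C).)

Conservation of energy gives ΣQ = 0:
395*0.88*(T − 212) + 253*3.99*(T − 39.3) = 0
1357.1 T = 113363
T = 113363/1357.1 ≈ 83.54 °C

T_f ≈ 83.5 °C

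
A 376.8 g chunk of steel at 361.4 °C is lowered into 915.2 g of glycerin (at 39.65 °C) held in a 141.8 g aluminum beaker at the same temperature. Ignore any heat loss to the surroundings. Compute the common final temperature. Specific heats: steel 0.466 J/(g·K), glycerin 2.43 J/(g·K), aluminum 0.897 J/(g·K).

Energy conservation, ΣQ = 0:
376.8·0.466·(T − 361.4) + 915.2·2.43·(T − 39.65) + 141.8·0.897·(T − 39.65) = 0
2526.7 T = 156680
T ≈ 62.01 °C

T_f ≈ 62.0 °C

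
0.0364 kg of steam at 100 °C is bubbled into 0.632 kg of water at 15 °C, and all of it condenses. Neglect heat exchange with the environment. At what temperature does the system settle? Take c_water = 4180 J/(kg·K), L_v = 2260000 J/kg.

Energy balance with sensible and latent terms:
steam→water at 100 °C releases m L_v = 0.0364·2260000 = 82264
  condensate cools 100→T: 0.0364·4180·(T − 100) = 152.15(T − 100)
  water warms: 0.632·4180·(T − 15) = 2641.8(T − 15)
2793.9 T = 82264 + 15215 + 39626 = 137106
T ≈ 49.07 °C, under the boiling point, so the assumption holds.

T_f ≈ 49.1 °C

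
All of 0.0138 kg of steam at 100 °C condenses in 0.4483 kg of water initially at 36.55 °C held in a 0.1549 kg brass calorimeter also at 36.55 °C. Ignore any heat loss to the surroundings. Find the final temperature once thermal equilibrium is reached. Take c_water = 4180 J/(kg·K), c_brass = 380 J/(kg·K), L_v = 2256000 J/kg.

T_f ≈ 54.0 °C

Energy conservation, ΣQ = 0:
steam→water at 100 °C releases m L_v = 0.0138·2256000 = 31133; condensate cools 100→T: 0.0138·4180·(T − 100) = 57.68(T − 100); original water: 1873.9(T − 36.55); cup: 58.86(T − 36.55)
1990.4 T = 31133 + 5768.4 + 70642 = 107543
T ≈ 54.03 °C (< 100 °C, so full condensation is consistent).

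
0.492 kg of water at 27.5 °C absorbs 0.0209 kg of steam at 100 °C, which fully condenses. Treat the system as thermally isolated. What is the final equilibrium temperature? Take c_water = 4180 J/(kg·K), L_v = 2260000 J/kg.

Heat gained plus heat lost sum to zero:
condense steam: −0.0209·2260000 = −47234
  condensed water 100 °C→T: 87.36(T − 100)
  water warms: 0.492·4180·(T − 27.5) = 2056.6(T − 27.5)
2143.9 T = 47234 + 8736.2 + 56555 = 112526
T ≈ 52.49 °C, under the boiling point, so the assumption holds.

T_f ≈ 52.5 °C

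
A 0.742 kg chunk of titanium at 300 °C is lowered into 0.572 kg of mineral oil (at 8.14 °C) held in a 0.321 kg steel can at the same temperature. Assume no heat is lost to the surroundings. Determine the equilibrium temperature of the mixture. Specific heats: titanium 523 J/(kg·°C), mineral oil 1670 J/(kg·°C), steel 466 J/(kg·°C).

T_f ≈ 84.0 °C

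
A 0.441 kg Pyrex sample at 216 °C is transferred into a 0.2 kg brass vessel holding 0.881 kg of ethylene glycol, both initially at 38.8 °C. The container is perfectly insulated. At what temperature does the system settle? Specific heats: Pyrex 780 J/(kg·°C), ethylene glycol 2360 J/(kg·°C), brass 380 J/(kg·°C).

With ΣQ=0 the equilibrium temperature is the m·c-weighted mean:
T_f = (343.98×216 + 2079.2×38.8 + 76×38.8) / (343.98 + 2079.2 + 76)
    = 157920 / 2499.1 ≈ 63.19 °C

T_f ≈ 63.2 °C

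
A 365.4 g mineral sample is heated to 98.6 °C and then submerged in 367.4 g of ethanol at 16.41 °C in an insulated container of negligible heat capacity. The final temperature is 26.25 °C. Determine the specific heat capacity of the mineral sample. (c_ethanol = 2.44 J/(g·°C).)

c ≈ 0.334 J/(g·°C)

Heat lost by the mineral sample = heat gained by the ethanol:
365.4×c×(98.6 − 26.25) = 367.4×2.44×(26.25 − 16.41)
26437 c = 8821.1  ⇒  c ≈ 0.3337 J/(g·°C)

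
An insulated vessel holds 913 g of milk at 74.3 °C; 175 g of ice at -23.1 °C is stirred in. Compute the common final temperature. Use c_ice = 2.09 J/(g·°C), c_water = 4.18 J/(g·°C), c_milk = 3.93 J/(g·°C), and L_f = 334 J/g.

T_f ≈ 46.2 °C

Energy conservation, ΣQ = 0:
warm ice to 0 °C: 175·2.09·(0 − (-23.1)) = 8448.8; melt ice: 175·334 = 58450; meltwater 0→T: 175·4.18·T = 731.5 T; milk: 3588.1(T − 74.3)
4319.6 T = 266595 − 66899 = 199696
T ≈ 46.23 °C. Since T > 0 °C, the all-ice-melts assumption holds.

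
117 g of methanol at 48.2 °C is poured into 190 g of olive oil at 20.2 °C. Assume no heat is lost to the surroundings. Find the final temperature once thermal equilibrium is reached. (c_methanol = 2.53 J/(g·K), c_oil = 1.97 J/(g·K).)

With ΣQ=0 the equilibrium temperature is the m·c-weighted mean:
T_f = (296.01*48.2 + 374.3*20.2) / (296.01 + 374.3)
    = 21829 / 670.31 ≈ 32.56 °C

T_f ≈ 32.6 °C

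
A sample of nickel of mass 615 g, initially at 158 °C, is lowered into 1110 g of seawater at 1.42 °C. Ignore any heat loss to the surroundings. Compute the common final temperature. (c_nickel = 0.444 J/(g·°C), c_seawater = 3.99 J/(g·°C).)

Let T be the final temperature. ΣQ_i = 0:
615·0.444·(T − 158) + 1110·3.99·(T − 1.42) = 0
273.06(T − 158) + 4428.9(T − 1.42) = 0
4702 T = 49433
T = 49433 / 4702 = 10.5 °C

T_f ≈ 10.5 °C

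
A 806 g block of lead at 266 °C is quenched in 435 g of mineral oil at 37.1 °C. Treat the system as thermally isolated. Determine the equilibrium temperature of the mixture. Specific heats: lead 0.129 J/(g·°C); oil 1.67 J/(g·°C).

T_f ≈ 65.8 °C

Let T be the final temperature. ΣQ_i = 0:
806·0.129·(T − 266) + 435·1.67·(T − 37.1) = 0
830.42 T = 54608
T = 54608/830.42 ≈ 65.76 °C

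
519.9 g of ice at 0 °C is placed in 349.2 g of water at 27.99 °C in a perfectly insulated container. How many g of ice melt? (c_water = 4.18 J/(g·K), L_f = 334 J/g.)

m_melted ≈ 122 g

Cooling the water to 0 °C releases 349.2·4.18·27.99 = 40856 J.
Fully melting the ice requires m_ice L_f = 519.9·334 = 173647 J.
That's not enough to melt it all — equilibrium is at 0 °C with ice remaining.
m_melt = 40856 / L_f = 122.3 g.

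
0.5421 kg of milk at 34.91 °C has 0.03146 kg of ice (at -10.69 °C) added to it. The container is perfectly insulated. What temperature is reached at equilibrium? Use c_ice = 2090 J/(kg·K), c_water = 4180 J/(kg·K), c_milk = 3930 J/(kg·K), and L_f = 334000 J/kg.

Let T be the final temperature. ΣQ_i = 0:
ice -10.69→0 °C: 0.03146×2090×10.69 = 702.88; melt ice: 0.03146×334000 = 10508; meltwater 0→T: 0.03146×4180×T = 131.5 T; milk: 2130.5(T − 34.91)
2262 T = 74374 − 11211 = 63164
T ≈ 27.92 °C. Since T > 0 °C, the all-ice-melts assumption holds.

T_f ≈ 27.9 °C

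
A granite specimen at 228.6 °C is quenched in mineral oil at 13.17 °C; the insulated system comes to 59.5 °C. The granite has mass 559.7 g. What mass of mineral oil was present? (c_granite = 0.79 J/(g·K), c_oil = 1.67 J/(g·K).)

|Q_granite| = |Q_oil|:
559.7·0.79·(228.6 − 59.5) = m·1.67·(59.5 − 13.17)
77.37 m = 74770  ⇒  m ≈ 966.4 g

m ≈ 966 g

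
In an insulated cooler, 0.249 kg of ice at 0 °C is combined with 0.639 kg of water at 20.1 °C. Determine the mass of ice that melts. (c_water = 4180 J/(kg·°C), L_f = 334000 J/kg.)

m_melted ≈ 0.161 kg

Water can give up m c ΔT = 0.639·4180·20.1 = 53688 J before reaching 0 °C.
Melting all 0.249 kg of ice would need 0.249·334000 = 83166 J.
That's not enough to melt it all — equilibrium is at 0 °C with ice remaining.
m_melt = 53688 / L_f = 0.1607 kg.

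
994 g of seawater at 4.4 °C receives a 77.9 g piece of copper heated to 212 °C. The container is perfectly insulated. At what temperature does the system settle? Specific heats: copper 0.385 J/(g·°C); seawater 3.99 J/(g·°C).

T_f ≈ 6.0 °C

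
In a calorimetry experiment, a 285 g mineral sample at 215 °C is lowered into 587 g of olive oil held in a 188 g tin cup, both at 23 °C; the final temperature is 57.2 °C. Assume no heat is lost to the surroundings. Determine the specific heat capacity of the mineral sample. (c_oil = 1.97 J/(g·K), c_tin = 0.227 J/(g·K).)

c ≈ 0.912 J/(g·K)

Heat gained plus heat lost sum to zero:
285×c×(57.2 − 215) + 587×1.97×(57.2 − 23) + 188×0.227×(57.2 − 23) = 0
-44973 c = -41008
c = -41008/-44973 ≈ 0.9118 J/(g·K)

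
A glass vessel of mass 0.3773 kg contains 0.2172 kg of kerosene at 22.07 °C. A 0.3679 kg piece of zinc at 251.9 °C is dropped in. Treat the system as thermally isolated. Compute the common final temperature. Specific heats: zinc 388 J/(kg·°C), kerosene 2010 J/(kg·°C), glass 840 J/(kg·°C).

T_f ≈ 58.7 °C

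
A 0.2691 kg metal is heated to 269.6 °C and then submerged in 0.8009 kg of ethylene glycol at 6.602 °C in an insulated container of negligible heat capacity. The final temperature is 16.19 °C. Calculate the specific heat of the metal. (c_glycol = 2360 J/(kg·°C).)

Heat gained plus heat lost sum to zero:
0.2691×c×(16.19 − 269.6) + 0.8009×2360×(16.19 − 6.602) = 0
-68.19 c = -18123
c = -18123/-68.19 ≈ 265.8 J/(kg·°C)

c ≈ 266 J/(kg·°C)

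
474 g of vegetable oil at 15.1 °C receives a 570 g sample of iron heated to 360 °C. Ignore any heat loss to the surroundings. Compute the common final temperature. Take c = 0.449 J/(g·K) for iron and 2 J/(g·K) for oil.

T_f is the heat-capacity-weighted average of the initial temperatures:
T_f = (255.93·360 + 948·15.1) / (255.93 + 948)
    = 106450 / 1203.9 ≈ 88.42 °C

T_f ≈ 88.4 °C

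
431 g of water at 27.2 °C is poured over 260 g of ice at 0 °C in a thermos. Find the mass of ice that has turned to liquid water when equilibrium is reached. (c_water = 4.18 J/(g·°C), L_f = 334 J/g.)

m_melted ≈ 147 g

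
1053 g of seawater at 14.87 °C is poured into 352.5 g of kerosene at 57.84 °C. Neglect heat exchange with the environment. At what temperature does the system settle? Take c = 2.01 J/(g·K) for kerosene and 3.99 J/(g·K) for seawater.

T_f ≈ 21.1 °C

Heat lost by the kerosene equals heat gained by the seawater:
352.5×2.01×(57.84 − T) = 1053×3.99×(T − 14.87)
708.52(57.84 − T) = 4201.5(T − 14.87)
4910 T = 103457  ⇒  T ≈ 21.07 °C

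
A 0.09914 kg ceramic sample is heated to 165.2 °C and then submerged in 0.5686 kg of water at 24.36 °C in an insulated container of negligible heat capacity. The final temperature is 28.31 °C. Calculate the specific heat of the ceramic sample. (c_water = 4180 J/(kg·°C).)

c ≈ 692 J/(kg·°C)

Heat lost by the ceramic sample = heat gained by the water:
0.09914·c·(165.2 − 28.31) = 0.5686·4180·(28.31 − 24.36)
13.57 c = 9388.2  ⇒  c ≈ 691.8 J/(kg·°C)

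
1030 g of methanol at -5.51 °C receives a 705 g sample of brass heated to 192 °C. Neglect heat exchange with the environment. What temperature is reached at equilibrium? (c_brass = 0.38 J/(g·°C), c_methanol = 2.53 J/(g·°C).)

T_f ≈ 12.9 °C

|Q_brass| = |Q_methanol|:
705·0.38·(192 − T) = 1030·2.53·(T − (-5.51))
267.9(192 − T) = 2605.9(T − (-5.51))
2873.8 T = 37078  ⇒  T ≈ 12.90 °C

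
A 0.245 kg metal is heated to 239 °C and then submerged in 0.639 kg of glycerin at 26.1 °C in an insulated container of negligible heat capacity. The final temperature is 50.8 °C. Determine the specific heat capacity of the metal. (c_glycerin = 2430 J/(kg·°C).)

c ≈ 832 J/(kg·°C)

Taking heat into each body as positive, Σ m c ΔT = 0:
0.245×c×(50.8 − 239) + 0.639×2430×(50.8 − 26.1) = 0
-46.11 c = -38353
c = -38353/-46.11 ≈ 831.8 J/(kg·°C)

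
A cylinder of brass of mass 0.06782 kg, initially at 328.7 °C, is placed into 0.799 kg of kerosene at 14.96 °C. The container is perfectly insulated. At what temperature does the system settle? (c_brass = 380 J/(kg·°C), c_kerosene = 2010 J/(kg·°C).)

T_f ≈ 19.9 °C

Energy conservation, ΣQ = 0:
0.06782*380*(T − 328.7) + 0.799*2010*(T − 14.96) = 0
25.77(T − 328.7) + 1606(T − 14.96) = 0
(25.77 + 1606) T = 25.77*328.7 + 1606*14.96
T ≈ 19.92 °C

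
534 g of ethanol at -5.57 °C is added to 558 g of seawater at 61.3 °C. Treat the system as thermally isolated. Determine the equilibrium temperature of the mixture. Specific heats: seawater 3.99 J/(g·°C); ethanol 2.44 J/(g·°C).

Heat gained plus heat lost sum to zero:
558·3.99·(T − 61.3) + 534·2.44·(T − (-5.57)) = 0
(2226.4 + 1303) T = 2226.4·61.3 + 1303·(-5.57)
T ≈ 36.61 °C

T_f ≈ 36.6 °C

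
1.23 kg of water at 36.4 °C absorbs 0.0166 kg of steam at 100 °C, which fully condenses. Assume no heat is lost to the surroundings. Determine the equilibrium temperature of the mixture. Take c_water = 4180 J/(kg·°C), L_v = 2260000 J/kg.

T_f ≈ 44.4 °C

Heat gained plus heat lost sum to zero:
condense steam: −0.0166·2260000 = −37516; condensed water 100 °C→T: 69.39(T − 100); original water: 5141.4(T − 36.4)
5210.8 T = 37516 + 6938.8 + 187147 = 231602
T ≈ 44.45 °C, under the boiling point, so the assumption holds.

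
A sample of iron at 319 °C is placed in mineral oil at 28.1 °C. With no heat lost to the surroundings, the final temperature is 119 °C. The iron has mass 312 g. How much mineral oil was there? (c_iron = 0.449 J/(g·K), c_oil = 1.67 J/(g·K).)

|Q_iron| = |Q_oil|:
312·0.449·(319 − 119) = m·1.67·(119 − 28.1)
151.8 m = 28018  ⇒  m ≈ 184.6 g

m ≈ 185 g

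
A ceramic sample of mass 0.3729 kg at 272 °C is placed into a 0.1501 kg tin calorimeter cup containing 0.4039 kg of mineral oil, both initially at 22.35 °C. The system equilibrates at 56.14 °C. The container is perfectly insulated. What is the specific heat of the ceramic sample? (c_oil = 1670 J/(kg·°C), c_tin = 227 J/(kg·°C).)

Net heat exchanged in the isolated system is zero:
0.3729·c·(56.14 − 272) + 0.4039·1670·(56.14 − 22.35) + 0.1501·227·(56.14 − 22.35) = 0
-80.49 c = -23943
c = -23943/-80.49 ≈ 297.5 J/(kg·°C)

c ≈ 297 J/(kg·°C)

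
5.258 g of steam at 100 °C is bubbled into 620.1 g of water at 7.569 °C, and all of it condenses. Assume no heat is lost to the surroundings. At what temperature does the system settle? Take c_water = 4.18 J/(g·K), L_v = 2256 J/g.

T_f ≈ 12.9 °C

Let T be the final temperature. ΣQ_i = 0:
latent heat released on condensation: 5.258×2256 = 11862; condensate cools 100→T: 5.258×4.18×(T − 100) = 21.98(T − 100); original water: 2592(T − 7.569)
2614 T = 11862 + 2197.8 + 19619 = 33679
T ≈ 12.88 °C, under the boiling point, so the assumption holds.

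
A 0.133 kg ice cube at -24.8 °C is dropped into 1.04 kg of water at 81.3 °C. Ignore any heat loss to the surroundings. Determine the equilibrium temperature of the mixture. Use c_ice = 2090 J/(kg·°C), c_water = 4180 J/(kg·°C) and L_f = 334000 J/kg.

Conservation of energy gives ΣQ = 0:
warm ice to 0 °C: 0.133×2090×(0 − (-24.8)) = 6893.7; melt ice: 0.133×334000 = 44422; warm the meltwater: 555.94 T; water cools: 1.04×4180×(T − 81.3) = 4347.2(T − 81.3)
4903.1 T = 353427 − 51316 = 302112
T ≈ 61.62 °C — above 0 °C, consistent with complete melting.

T_f ≈ 61.6 °C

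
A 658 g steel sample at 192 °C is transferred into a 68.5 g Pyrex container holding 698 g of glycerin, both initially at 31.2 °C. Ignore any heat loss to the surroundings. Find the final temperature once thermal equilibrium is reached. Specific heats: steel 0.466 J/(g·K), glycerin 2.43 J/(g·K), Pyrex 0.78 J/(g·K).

T_f ≈ 55.2 °C

Taking heat into each body as positive, Σ m c ΔT = 0:
658*0.466*(T − 192) + 698*2.43*(T − 31.2) + 68.5*0.78*(T − 31.2) = 0
(306.63 + 1696.1 + 53.43) T = 306.63*192 + 1696.1*31.2 + 53.43*31.2
T = 113459/2056.2 ≈ 55.18 °C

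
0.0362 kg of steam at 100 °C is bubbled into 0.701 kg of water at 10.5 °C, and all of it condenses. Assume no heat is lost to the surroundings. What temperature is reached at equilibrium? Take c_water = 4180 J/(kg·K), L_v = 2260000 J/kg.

Net heat exchanged in the isolated system is zero:
steam→water at 100 °C releases m L_v = 0.0362·2260000 = 81812
  condensate cools 100→T: 0.0362·4180·(T − 100) = 151.32(T − 100)
  original water: 2930.2(T − 10.5)
3081.5 T = 81812 + 15132 + 30767 = 127710
T ≈ 41.44 °C — below 100 °C, confirming all the steam condensed.

T_f ≈ 41.4 °C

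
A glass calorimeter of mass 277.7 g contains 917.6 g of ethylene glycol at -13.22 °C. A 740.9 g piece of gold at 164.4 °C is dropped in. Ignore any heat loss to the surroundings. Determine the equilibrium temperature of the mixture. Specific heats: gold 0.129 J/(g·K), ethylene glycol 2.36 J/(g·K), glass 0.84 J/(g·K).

T_f ≈ -6.4 °C

Net heat exchanged in the isolated system is zero:
740.9*0.129*(T − 164.4) + 917.6*2.36*(T − (-13.22)) + 277.7*0.84*(T − (-13.22)) = 0
2494.4 T = -15999
T = -15999/2494.4 ≈ -6.41 °C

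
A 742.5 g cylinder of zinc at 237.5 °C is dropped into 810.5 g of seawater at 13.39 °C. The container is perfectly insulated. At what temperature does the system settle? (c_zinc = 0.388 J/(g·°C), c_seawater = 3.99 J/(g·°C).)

Energy conservation, ΣQ = 0:
742.5×0.388×(T − 237.5) + 810.5×3.99×(T − 13.39) = 0
3522 T = 111723
T = 111723 / 3522 = 31.7 °C

T_f ≈ 31.7 °C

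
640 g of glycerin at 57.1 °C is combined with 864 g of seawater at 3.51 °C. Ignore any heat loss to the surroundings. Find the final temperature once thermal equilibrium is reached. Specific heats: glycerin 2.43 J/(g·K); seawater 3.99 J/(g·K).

Heat lost by the glycerin equals heat gained by the seawater:
640×2.43×(57.1 − T) = 864×3.99×(T − 3.51)
1555.2(57.1 − T) = 3447.4(T − 3.51)
5002.6 T = 100902  ⇒  T ≈ 20.17 °C

T_f ≈ 20.2 °C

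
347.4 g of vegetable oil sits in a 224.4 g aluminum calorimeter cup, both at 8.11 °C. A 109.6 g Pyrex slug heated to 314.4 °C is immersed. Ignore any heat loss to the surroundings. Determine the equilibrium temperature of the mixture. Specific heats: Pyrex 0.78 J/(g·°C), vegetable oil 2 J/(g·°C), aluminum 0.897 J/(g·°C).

T_f ≈ 34.8 °C

Conservation of energy gives ΣQ = 0:
109.6·0.78·(T − 314.4) + 347.4·2·(T − 8.11) + 224.4·0.897·(T − 8.11) = 0
85.49(T − 314.4) + 694.8(T − 8.11) + 201.29(T − 8.11) = 0
981.57 T = 34145
T = 34145 / 981.57 = 34.8 °C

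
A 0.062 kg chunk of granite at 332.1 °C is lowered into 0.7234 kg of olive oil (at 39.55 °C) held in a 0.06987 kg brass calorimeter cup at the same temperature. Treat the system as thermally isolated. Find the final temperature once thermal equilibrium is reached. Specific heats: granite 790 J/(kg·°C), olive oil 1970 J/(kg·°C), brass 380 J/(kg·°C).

Net heat exchanged in the isolated system is zero:
0.062*790*(T − 332.1) + 0.7234*1970*(T − 39.55) + 0.06987*380*(T − 39.55) = 0
48.98(T − 332.1) + 1425.1(T − 39.55) + 26.55(T − 39.55) = 0
1500.6 T = 73679
T = 73679 / 1500.6 = 49.1 °C

T_f ≈ 49.1 °C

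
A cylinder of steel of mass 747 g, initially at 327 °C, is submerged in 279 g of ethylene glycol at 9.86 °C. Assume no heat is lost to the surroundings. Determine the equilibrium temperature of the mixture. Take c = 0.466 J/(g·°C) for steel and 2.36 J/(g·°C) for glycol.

T_f ≈ 119.5 °C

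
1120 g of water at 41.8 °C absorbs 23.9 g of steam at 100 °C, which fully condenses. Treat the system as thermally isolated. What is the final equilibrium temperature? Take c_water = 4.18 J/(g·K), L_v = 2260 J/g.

T_f ≈ 54.3 °C

Energy balance with sensible and latent terms:
condense steam: −23.9·2260 = −54014; condensate cools 100→T: 23.9·4.18·(T − 100) = 99.9(T − 100); water warms: 1120·4.18·(T − 41.8) = 4681.6(T − 41.8)
4781.5 T = 54014 + 9990.2 + 195691 = 259695
T ≈ 54.31 °C — below 100 °C, confirming all the steam condensed.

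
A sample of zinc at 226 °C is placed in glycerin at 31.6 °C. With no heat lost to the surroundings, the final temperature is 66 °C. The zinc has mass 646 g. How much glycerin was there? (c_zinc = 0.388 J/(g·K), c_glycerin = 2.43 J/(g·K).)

Heat lost by the zinc = heat gained by the glycerin:
646·0.388·(226 − 66) = m·2.43·(66 − 31.6)
83.59 m = 40104  ⇒  m ≈ 479.8 g

m ≈ 480 g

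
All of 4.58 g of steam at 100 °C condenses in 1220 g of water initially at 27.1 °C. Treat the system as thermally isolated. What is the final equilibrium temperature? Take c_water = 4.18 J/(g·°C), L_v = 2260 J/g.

T_f ≈ 29.4 °C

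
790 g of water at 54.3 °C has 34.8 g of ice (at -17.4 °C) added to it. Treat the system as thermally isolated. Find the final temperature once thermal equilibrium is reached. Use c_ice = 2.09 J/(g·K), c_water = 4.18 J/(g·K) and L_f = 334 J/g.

T_f ≈ 48.3 °C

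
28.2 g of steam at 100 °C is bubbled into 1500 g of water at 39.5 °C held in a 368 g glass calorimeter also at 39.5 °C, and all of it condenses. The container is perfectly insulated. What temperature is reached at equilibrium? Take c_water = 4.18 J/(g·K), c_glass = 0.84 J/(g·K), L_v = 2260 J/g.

Setting the total heat transfer to zero:
steam→water at 100 °C releases m L_v = 28.2×2260 = 63732
  condensed water 100 °C→T: 117.88(T − 100)
  water warms: 1500×4.18×(T − 39.5) = 6270(T − 39.5)
  cup: 309.12(T − 39.5)
6697 T = 63732 + 11788 + 259875 = 335395
T ≈ 50.08 °C, under the boiling point, so the assumption holds.

T_f ≈ 50.1 °C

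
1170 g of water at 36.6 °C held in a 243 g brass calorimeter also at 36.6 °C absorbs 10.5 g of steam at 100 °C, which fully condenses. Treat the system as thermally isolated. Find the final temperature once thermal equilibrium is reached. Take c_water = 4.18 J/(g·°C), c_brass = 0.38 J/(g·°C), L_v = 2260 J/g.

T_f ≈ 41.9 °C

Heat gained plus heat lost sum to zero:
latent heat released on condensation: 10.5×2260 = 23730; condensate cools 100→T: 10.5×4.18×(T − 100) = 43.89(T − 100); original water: 4890.6(T − 36.6); brass cup: 243×0.38×(T − 36.6) = 92.34(T − 36.6)
5026.8 T = 23730 + 4389 + 182376 = 210495
T ≈ 41.87 °C — below 100 °C, confirming all the steam condensed.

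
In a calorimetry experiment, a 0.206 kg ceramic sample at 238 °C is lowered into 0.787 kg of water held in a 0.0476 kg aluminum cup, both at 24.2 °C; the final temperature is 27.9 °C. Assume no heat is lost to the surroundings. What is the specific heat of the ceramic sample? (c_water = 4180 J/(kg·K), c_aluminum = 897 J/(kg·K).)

c ≈ 285 J/(kg·K)

Conservation of energy gives ΣQ = 0:
0.206·c·(27.9 − 238) + 0.787·4180·(27.9 − 24.2) + 0.0476·897·(27.9 − 24.2) = 0
-43.28 c = -12330
c = -12330/-43.28 ≈ 284.9 J/(kg·K)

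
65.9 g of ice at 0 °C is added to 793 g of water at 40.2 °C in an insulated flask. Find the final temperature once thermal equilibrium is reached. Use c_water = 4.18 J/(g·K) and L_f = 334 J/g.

Setting the total heat transfer to zero:
fusion: m_ice L_f = 65.9×334 = 22011
  warm the meltwater: 275.46 T
  water cools: 793×4.18×(T − 40.2) = 3314.7(T − 40.2)
3590.2 T = 133253 − 22011 = 111242
T ≈ 30.98 °C — above 0 °C, consistent with complete melting.

T_f ≈ 31.0 °C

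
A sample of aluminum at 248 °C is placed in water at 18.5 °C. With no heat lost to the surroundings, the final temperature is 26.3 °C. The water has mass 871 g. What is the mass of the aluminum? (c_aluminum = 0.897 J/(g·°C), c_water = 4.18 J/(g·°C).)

m ≈ 143 g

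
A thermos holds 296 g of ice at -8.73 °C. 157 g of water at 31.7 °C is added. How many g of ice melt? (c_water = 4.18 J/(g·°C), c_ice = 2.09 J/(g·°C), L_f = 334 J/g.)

Water can give up m c ΔT = 157·4.18·31.7 = 20803 J before reaching 0 °C.
Warming the ice to 0 °C takes 296·2.09·8.73 = 5400.7 J, leaving 15403 J for melting.
To melt every bit of ice: 296·334 = 98864 J.
15403 J < 98864 J, so only part of the ice melts and the system sits at 0 °C.
Mass melted = 15403/334 ≈ 46.12 g.

m_melted ≈ 46.1 g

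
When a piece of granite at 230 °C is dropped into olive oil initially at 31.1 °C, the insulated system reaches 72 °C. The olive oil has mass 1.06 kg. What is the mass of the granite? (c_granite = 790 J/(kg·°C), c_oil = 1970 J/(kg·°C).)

Heat lost by the granite = heat gained by the oil:
m·790·(230 − 72) = 1.06·1970·(72 − 31.1)
124820 m = 85407  ⇒  m ≈ 0.6842 kg

m ≈ 0.684 kg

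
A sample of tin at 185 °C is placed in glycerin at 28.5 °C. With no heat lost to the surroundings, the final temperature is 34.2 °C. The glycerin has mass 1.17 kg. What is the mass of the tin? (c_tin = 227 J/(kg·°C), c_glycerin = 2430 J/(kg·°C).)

Conservation of energy gives ΣQ = 0:
m·227·(34.2 − 185) + 1.17·2430·(34.2 − 28.5) = 0
-34232 m = -16206
m = -16206/-34232 ≈ 0.4734 kg

m ≈ 0.473 kg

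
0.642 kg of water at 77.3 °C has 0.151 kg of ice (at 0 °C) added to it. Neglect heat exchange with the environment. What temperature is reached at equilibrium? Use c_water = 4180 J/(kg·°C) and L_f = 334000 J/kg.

T_f ≈ 47.4 °C

Energy conservation, ΣQ = 0:
latent heat to melt: 0.151×334000 = 50434; warm the meltwater: 631.18 T; water cools: 0.642×4180×(T − 77.3) = 2683.6(T − 77.3)
3314.7 T = 207439 − 50434 = 157005
T ≈ 47.37 °C — above 0 °C, consistent with complete melting.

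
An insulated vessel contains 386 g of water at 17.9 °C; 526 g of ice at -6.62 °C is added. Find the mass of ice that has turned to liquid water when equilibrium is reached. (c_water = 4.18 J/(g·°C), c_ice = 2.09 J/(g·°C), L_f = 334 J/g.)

Water can give up m c ΔT = 386×4.18×17.9 = 28881 J before reaching 0 °C.
Of that, 526×2.09×6.62 = 7277.6 J goes to bring the ice to 0 °C, leaving 21604 J.
Fully melting the ice requires m_ice L_f = 526×334 = 175684 J.
Since 21604 < 175684 J, not all the ice melts; equilibrium is at 0 °C.
m_melt = 21604 / L_f = 64.68 g.

m_melted ≈ 64.7 g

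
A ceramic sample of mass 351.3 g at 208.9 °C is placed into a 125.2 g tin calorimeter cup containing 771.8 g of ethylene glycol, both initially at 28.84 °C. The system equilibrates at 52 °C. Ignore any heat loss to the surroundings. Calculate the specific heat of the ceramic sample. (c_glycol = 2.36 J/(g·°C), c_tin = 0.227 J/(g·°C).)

c ≈ 0.777 J/(g·°C)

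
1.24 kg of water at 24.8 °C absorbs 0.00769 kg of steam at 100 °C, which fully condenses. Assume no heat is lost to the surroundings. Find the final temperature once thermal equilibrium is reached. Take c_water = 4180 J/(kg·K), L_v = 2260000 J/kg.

T_f ≈ 28.6 °C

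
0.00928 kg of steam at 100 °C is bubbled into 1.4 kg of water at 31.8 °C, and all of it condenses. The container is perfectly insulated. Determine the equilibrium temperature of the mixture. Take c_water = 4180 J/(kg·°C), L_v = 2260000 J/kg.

Energy conservation, ΣQ = 0:
condense steam: −0.00928·2260000 = −20973; condensed water 100 °C→T: 38.79(T − 100); original water: 5852(T − 31.8)
5890.8 T = 20973 + 3879 + 186094 = 210945
T ≈ 35.81 °C — below 100 °C, confirming all the steam condensed.

T_f ≈ 35.8 °C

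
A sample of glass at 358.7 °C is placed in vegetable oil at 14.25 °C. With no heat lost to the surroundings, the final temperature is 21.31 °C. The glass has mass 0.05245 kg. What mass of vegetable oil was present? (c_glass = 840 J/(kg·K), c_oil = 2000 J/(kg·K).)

Heat lost by the glass = heat gained by the oil:
0.05245·840·(358.7 − 21.31) = m·2000·(21.31 − 14.25)
14120 m = 14865  ⇒  m ≈ 1.053 kg

m ≈ 1.05 kg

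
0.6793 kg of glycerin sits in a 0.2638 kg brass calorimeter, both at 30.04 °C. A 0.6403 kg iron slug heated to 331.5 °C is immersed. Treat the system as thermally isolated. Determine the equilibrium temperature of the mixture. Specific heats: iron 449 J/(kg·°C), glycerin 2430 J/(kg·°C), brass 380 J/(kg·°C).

Conservation of energy gives ΣQ = 0:
0.6403*449*(T − 331.5) + 0.6793*2430*(T − 30.04) + 0.2638*380*(T − 30.04) = 0
287.49(T − 331.5) + 1650.7(T − 30.04) + 100.24(T − 30.04) = 0
(287.49 + 1650.7 + 100.24) T = 287.49*331.5 + 1650.7*30.04 + 100.24*30.04
T = 147903/2038.4 ≈ 72.56 °C

T_f ≈ 72.6 °C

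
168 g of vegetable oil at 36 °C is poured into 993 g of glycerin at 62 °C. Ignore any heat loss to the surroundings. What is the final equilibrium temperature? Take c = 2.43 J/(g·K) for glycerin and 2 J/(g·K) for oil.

T_f ≈ 58.8 °C

Setting the total heat transfer to zero:
993×2.43×(T − 62) + 168×2×(T − 36) = 0
(2413 + 336) T = 2413×62 + 336×36
T ≈ 58.82 °C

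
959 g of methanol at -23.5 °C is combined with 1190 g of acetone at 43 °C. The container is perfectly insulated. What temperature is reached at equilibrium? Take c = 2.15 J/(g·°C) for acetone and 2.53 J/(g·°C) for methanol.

T_f ≈ 10.6 °C

Conservation of energy gives ΣQ = 0:
1190×2.15×(T − 43) + 959×2.53×(T − (-23.5)) = 0
2558.5(T − 43) + 2426.3(T − (-23.5)) = 0
4984.8 T = 52998
T = 52998 / 4984.8 = 10.6 °C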